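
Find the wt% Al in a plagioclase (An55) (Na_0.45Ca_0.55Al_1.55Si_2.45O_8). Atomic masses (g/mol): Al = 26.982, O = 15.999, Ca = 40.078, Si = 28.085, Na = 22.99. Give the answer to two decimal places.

15.43 wt%

Formula mass = 0.45*22.99 + 0.55*40.078 + 1.55*26.982 + 2.45*28.085 + 8*15.999 = 271.011 g/mol, of which 41.822 g is Al.
So Al makes up 41.822/271.011 = 0.1543 of the mass, i.e. 15.43%.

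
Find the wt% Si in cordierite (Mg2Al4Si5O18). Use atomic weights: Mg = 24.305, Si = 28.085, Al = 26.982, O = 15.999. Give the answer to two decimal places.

24.01 wt%

M(Mg2Al4Si5O18) = 584.945 g/mol.
Si contributes 5 × 28.085 = 140.425 g per mole.
140.425/584.945 = 0.2401 → 24.01%.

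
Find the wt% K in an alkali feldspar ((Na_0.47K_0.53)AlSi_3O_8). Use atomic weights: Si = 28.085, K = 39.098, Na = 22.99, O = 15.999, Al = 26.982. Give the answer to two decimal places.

7.65 mass %

Formula mass = 0.47·22.99 + 0.53·39.098 + 1·26.982 + 3·28.085 + 8·15.999 = 270.756 g/mol, of which 20.722 g is K.
So K makes up 20.722/270.756 = 0.0765 of the mass, i.e. 7.65%.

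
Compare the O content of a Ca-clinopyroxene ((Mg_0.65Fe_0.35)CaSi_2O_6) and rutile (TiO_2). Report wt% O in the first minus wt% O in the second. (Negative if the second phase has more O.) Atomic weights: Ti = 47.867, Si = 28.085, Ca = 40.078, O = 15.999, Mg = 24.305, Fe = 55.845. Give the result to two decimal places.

2.11 percentage points

M((Mg_0.65Fe_0.35)CaSi_2O_6) = 227.586 g/mol, so wt% O = 95.994/227.586 × 100 = 42.18%.
M(TiO_2) = 79.865 g/mol, so wt% O = 31.998/79.865 × 100 = 40.07%.
42.18 − 40.07 = 2.11 pp.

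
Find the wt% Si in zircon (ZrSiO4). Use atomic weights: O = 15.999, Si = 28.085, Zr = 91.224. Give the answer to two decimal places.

15.32 weight percent

Formula mass = 1·91.224 + 1·28.085 + 4·15.999 = 183.305 g/mol, of which 28.085 g is Si.
So Si makes up 28.085/183.305 = 0.1532 of the mass, i.e. 15.32%.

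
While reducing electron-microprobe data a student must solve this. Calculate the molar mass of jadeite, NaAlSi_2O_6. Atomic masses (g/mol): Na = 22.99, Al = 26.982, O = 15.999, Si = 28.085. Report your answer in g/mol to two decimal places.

The formula mass is the sum 1·22.99 + 1·26.982 + 2·28.085 + 6·15.999.

202.14 g/mol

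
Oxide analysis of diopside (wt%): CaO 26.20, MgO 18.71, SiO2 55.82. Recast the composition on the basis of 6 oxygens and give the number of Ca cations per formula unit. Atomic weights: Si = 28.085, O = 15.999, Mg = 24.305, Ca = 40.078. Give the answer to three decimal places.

26.20 wt% CaO ÷ 56.077 g/mol = 0.46721 mol, giving 0.46721 Ca and 0.46721 O.
18.71 wt% MgO ÷ 40.304 g/mol = 0.46422 mol, giving 0.46422 Mg and 0.46422 O.
55.82 wt% SiO2 ÷ 60.083 g/mol = 0.92905 mol, giving 0.92905 Si and 1.85810 O.
Oxygen sums to 2.78953; scaling by 6/2.78953 = 2.15090 puts the formula on 6 O.
Ca: 0.46721 × 2.15090 = 1.005 atoms per formula unit.

1.005 Ca apfu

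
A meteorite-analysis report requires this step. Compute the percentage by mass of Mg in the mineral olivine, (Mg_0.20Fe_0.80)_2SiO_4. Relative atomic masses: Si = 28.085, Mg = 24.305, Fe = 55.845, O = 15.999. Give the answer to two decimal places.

Formula mass = 0.40×24.305 + 1.60×55.845 + 1×28.085 + 4×15.999 = 191.155 g/mol, of which 9.722 g is Mg.
So Mg makes up 9.722/191.155 = 0.0509 of the mass, i.e. 5.09%.

5.09 weight percent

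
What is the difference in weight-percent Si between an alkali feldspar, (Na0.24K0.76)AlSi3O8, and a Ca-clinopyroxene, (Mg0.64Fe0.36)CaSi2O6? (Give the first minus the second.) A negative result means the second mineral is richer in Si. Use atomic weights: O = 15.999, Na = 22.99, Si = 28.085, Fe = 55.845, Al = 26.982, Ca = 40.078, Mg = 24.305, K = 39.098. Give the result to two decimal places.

M((Na0.24K0.76)AlSi3O8) = 274.461 g/mol, so wt% Si = 84.255/274.461 × 100 = 30.70%.
M((Mg0.64Fe0.36)CaSi2O6) = 227.901 g/mol, so wt% Si = 56.170/227.901 × 100 = 24.65%.
30.70 − 24.65 = 6.05 pp.

6.05 percentage points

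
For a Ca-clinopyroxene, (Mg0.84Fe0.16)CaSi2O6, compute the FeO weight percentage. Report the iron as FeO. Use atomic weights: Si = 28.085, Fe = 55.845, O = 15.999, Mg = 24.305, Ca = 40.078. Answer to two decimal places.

Molar mass of (Mg0.84Fe0.16)CaSi2O6 = 0.84*24.305 + 0.16*55.845 + 1*40.078 + 2*28.085 + 6*15.999 = 221.593 g/mol.
Each formula unit contains 0.16 Fe, equivalent to 0.16/1 = 0.1600 mol FeO.
M(FeO) = 1×55.845 + 1×15.999 = 71.844 g/mol.
Mass of FeO per formula unit = 0.1600 × 71.844 = 11.495 g.
FeO wt% = 11.495 / 221.593 × 100 = 5.19%.

5.19 wt%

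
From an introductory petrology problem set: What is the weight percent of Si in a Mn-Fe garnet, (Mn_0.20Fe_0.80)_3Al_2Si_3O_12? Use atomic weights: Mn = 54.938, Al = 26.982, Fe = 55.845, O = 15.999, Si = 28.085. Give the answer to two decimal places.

16.95 mass %

M((Mn_0.20Fe_0.80)_3Al_2Si_3O_12) = 497.198 g/mol.
Si contributes 3 × 28.085 = 84.255 g per mole.
84.255/497.198 = 0.1695 → 16.95%.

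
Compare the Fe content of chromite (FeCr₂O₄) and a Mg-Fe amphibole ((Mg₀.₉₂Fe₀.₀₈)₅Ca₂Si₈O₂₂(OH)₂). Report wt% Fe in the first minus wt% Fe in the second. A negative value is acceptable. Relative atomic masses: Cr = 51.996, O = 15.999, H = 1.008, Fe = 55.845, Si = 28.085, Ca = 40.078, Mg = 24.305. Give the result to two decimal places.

First mineral: 55.845 g Fe in 223.833 g formula = 24.95 wt% Fe.
Second mineral: 22.338 g Fe in 824.969 g formula = 2.71 wt% Fe.
24.95% − 2.71% gives a difference of 22.24 percentage points.

22.24 percentage points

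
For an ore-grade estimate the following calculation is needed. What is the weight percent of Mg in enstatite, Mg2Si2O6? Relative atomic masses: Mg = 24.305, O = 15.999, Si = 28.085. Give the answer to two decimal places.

24.21 weight percent

Formula mass = 2*24.305 + 2*28.085 + 6*15.999 = 200.774 g/mol, of which 48.610 g is Mg.
So Mg makes up 48.610/200.774 = 0.2421 of the mass, i.e. 24.21%.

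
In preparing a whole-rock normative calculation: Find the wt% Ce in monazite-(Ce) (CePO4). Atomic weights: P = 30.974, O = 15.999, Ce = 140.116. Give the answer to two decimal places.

59.60 weight percent

Molar mass of CePO4: 1·140.116 + 1·30.974 + 4·15.999 = 235.086 g/mol.
Mass of Ce per formula unit: 1 × 140.116 = 140.116 g.
Weight fraction Ce = 140.116 / 235.086 = 0.5960.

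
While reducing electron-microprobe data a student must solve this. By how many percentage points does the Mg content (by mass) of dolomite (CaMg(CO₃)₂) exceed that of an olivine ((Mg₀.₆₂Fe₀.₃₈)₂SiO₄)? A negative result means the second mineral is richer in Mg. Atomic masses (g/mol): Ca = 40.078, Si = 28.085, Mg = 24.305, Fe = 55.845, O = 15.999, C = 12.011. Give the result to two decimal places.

-5.12 percentage points

M(CaMg(CO₃)₂) = 184.399 g/mol, so wt% Mg = 24.305/184.399 × 100 = 13.18%.
M((Mg₀.₆₂Fe₀.₃₈)₂SiO₄) = 164.661 g/mol, so wt% Mg = 30.138/164.661 × 100 = 18.30%.
13.18 − 18.30 = -5.12 pp.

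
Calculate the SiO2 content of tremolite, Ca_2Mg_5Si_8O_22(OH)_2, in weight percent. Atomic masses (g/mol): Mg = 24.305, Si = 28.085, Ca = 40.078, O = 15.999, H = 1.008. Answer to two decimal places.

59.17 wt%

Molar mass of Ca_2Mg_5Si_8O_22(OH)_2 = 2*40.078 + 5*24.305 + 8*28.085 + 24*15.999 + 2*1.008 = 812.353 g/mol.
Each formula unit contains 8 Si, equivalent to 8/1 = 8.0000 mol SiO2.
M(SiO2) = 1×28.085 + 2×15.999 = 60.083 g/mol.
Mass of SiO2 per formula unit = 8.0000 × 60.083 = 480.664 g.
SiO2 wt% = 480.664 / 812.353 × 100 = 59.17%.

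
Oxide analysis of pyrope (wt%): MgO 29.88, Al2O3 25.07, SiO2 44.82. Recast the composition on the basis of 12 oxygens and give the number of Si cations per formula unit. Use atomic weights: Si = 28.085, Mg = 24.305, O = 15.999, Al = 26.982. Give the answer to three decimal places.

3.013 Si apfu

29.88 wt% MgO ÷ 40.304 g/mol = 0.74137 mol, giving 0.74137 Mg and 0.74137 O.
25.07 wt% Al2O3 ÷ 101.961 g/mol = 0.24588 mol, giving 0.49176 Al and 0.73764 O.
44.82 wt% SiO2 ÷ 60.083 g/mol = 0.74597 mol, giving 0.74597 Si and 1.49194 O.
Oxygen sums to 2.97095; scaling by 12/2.97095 = 4.03911 puts the formula on 12 O.
Si: 0.74597 × 4.03911 = 3.013 atoms per formula unit.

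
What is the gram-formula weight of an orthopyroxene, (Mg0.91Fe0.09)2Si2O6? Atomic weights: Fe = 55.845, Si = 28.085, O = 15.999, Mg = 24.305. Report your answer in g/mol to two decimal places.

206.45 g/mol

M = 1.82*24.305 + 0.18*55.845 + 2*28.085 + 6*15.999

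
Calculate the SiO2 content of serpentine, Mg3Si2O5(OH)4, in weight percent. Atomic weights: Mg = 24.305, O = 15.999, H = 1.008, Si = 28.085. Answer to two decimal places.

Formula mass = 277.108 g/mol.
2 Si → 2.0000 mol SiO2 per formula unit; M(SiO2) = 60.083, so SiO2 mass = 120.166 g.
120.166/277.108 × 100 = 43.36 wt%.

43.36 wt%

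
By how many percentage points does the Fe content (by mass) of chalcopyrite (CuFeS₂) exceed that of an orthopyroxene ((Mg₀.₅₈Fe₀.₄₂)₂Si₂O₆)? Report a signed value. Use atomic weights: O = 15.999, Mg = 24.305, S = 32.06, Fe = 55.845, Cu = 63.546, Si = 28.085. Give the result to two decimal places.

M(CuFeS₂) = 183.511 g/mol, so wt% Fe = 55.845/183.511 × 100 = 30.43%.
M((Mg₀.₅₈Fe₀.₄₂)₂Si₂O₆) = 227.268 g/mol, so wt% Fe = 46.910/227.268 × 100 = 20.64%.
30.43 − 20.64 = 9.79 pp.

9.79 percentage points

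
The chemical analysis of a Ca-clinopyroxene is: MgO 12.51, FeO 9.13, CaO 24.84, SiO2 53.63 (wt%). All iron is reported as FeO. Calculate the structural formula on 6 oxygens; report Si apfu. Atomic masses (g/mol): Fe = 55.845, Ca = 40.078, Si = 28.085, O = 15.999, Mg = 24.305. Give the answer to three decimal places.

MgO: 12.51/40.304 = 0.31039 mol → 0.31039 mol Mg, 0.31039 mol O.
FeO: 9.13/71.844 = 0.12708 mol → 0.12708 mol Fe, 0.12708 mol O.
CaO: 24.84/56.077 = 0.44296 mol → 0.44296 mol Ca, 0.44296 mol O.
SiO2: 53.63/60.083 = 0.89260 mol → 0.89260 mol Si, 1.78520 mol O.
Total oxygen = 2.66563 mol. Normalization factor = 6/2.66563 = 2.25088.
Si per 6 O = 0.89260 × 2.25088 = 2.009.

2.009 Si apfu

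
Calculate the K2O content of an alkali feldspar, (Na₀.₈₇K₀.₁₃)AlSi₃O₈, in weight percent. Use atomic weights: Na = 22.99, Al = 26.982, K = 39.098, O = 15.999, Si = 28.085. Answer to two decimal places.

Formula mass = 264.313 g/mol.
0.13 K → 0.0650 mol K2O per formula unit; M(K2O) = 94.195, so K2O mass = 6.123 g.
6.123/264.313 × 100 = 2.32 wt%.

2.32 wt%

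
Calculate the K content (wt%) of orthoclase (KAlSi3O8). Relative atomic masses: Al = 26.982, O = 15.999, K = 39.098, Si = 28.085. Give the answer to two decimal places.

Formula mass = 1·39.098 + 1·26.982 + 3·28.085 + 8·15.999 = 278.327 g/mol, of which 39.098 g is K.
So K makes up 39.098/278.327 = 0.1405 of the mass, i.e. 14.05%.

14.05 wt%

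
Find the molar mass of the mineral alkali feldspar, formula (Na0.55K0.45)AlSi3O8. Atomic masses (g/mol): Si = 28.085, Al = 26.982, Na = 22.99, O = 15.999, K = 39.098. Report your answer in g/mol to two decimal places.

Na: 0.55 × 22.99 = 12.6445
K: 0.45 × 39.098 = 17.5941
Al: 1 × 26.982 = 26.9820
Si: 3 × 28.085 = 84.2550
O: 8 × 15.999 = 127.9920
Summing the contributions gives the formula mass.

269.47 g/mol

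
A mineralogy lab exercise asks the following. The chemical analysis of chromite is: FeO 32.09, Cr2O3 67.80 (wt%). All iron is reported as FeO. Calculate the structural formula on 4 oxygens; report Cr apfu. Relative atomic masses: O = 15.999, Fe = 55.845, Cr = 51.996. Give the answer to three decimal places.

1.999 Cr apfu

FeO: 32.09/71.844 = 0.44666 mol → 0.44666 mol Fe, 0.44666 mol O.
Cr2O3: 67.80/151.989 = 0.44608 mol → 0.89216 mol Cr, 1.33824 mol O.
Total oxygen = 1.78490 mol. Normalization factor = 4/1.78490 = 2.24102.
Cr per 4 O = 0.89216 × 2.24102 = 1.999.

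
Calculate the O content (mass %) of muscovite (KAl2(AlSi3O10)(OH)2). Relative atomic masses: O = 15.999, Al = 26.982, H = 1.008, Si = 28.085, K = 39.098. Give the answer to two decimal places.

48.20 mass %

Formula mass = 1*39.098 + 3*26.982 + 3*28.085 + 12*15.999 + 2*1.008 = 398.303 g/mol, of which 191.988 g is O.
So O makes up 191.988/398.303 = 0.4820 of the mass, i.e. 48.20%.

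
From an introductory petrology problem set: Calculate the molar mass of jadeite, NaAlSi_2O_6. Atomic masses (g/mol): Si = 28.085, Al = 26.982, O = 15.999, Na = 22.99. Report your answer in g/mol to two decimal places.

M = 1·22.99 + 1·26.982 + 2·28.085 + 6·15.999

202.14 g/mol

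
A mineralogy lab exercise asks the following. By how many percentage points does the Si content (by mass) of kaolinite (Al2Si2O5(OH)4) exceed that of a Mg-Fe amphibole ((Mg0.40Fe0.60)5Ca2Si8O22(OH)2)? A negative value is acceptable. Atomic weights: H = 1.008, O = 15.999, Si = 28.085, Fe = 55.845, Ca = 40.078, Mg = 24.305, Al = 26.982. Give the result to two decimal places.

Si in Al2Si2O5(OH)4: molar mass 258.157 g/mol; 2×28.085 = 56.170 g → 21.76 wt%.
Si in (Mg0.40Fe0.60)5Ca2Si8O22(OH)2: molar mass 906.973 g/mol; 8×28.085 = 224.680 g → 24.77 wt%.
Difference = 21.76 − 24.77 = -3.01 percentage points.

-3.01 percentage points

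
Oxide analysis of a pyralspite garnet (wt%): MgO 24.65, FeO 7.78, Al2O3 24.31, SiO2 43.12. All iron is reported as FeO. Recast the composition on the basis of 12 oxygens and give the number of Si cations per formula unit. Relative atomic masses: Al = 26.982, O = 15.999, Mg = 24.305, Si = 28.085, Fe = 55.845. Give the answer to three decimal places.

3.000 Si apfu

24.65 wt% MgO ÷ 40.304 g/mol = 0.61160 mol, giving 0.61160 Mg and 0.61160 O.
7.78 wt% FeO ÷ 71.844 g/mol = 0.10829 mol, giving 0.10829 Fe and 0.10829 O.
24.31 wt% Al2O3 ÷ 101.961 g/mol = 0.23842 mol, giving 0.47684 Al and 0.71526 O.
43.12 wt% SiO2 ÷ 60.083 g/mol = 0.71767 mol, giving 0.71767 Si and 1.43534 O.
Oxygen sums to 2.87049; scaling by 12/2.87049 = 4.18047 puts the formula on 12 O.
Si: 0.71767 × 4.18047 = 3.000 atoms per formula unit.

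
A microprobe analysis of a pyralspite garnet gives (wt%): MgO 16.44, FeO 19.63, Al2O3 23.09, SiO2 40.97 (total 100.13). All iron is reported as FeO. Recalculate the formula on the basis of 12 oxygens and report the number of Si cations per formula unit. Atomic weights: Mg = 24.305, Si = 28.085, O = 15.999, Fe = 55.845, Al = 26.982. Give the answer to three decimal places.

MgO: 16.44/40.304 = 0.40790 mol → 0.40790 mol Mg, 0.40790 mol O.
FeO: 19.63/71.844 = 0.27323 mol → 0.27323 mol Fe, 0.27323 mol O.
Al2O3: 23.09/101.961 = 0.22646 mol → 0.45292 mol Al, 0.67938 mol O.
SiO2: 40.97/60.083 = 0.68189 mol → 0.68189 mol Si, 1.36378 mol O.
Total oxygen = 2.72429 mol. Normalization factor = 12/2.72429 = 4.40482.
Si per 12 O = 0.68189 × 4.40482 = 3.004.

3.004 Si apfu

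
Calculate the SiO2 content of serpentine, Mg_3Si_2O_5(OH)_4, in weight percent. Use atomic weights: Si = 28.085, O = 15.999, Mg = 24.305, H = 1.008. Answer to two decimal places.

43.36 wt%

Formula mass = 277.108 g/mol.
2 Si → 2.0000 mol SiO2 per formula unit; M(SiO2) = 60.083, so SiO2 mass = 120.166 g.
120.166/277.108 × 100 = 43.36 wt%.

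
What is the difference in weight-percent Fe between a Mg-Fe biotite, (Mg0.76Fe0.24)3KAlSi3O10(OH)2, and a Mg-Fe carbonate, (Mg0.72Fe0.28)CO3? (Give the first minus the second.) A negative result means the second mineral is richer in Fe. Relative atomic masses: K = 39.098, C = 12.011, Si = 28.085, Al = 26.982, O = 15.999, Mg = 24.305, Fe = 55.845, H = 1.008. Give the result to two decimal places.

Fe in (Mg0.76Fe0.24)3KAlSi3O10(OH)2: molar mass 439.963 g/mol; 0.72×55.845 = 40.208 g → 9.14 wt%.
Fe in (Mg0.72Fe0.28)CO3: molar mass 93.144 g/mol; 0.28×55.845 = 15.637 g → 16.79 wt%.
Difference = 9.14 − 16.79 = -7.65 percentage points.

-7.65 percentage points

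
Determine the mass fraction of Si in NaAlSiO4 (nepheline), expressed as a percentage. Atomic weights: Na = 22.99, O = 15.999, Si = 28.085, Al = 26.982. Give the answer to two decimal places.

Molar mass of NaAlSiO4: 1*22.99 + 1*26.982 + 1*28.085 + 4*15.999 = 142.053 g/mol.
Mass of Si per formula unit: 1 × 28.085 = 28.085 g.
Weight fraction Si = 28.085 / 142.053 = 0.1977.

19.77 mass %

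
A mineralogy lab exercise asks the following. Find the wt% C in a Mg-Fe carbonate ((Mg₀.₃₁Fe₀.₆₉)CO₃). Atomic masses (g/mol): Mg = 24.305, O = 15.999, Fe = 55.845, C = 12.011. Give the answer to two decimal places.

11.32 weight percent

Molar mass of (Mg₀.₃₁Fe₀.₆₉)CO₃: 0.31×24.305 + 0.69×55.845 + 1×12.011 + 3×15.999 = 106.076 g/mol.
Mass of C per formula unit: 1 × 12.011 = 12.011 g.
Weight fraction C = 12.011 / 106.076 = 0.1132.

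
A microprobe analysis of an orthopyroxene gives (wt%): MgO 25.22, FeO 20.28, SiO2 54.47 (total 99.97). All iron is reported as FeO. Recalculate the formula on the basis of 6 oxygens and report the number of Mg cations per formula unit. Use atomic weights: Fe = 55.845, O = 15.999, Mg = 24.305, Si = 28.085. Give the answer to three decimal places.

1.380 Mg apfu

MgO: 25.22/40.304 = 0.62574 mol → 0.62574 mol Mg, 0.62574 mol O.
FeO: 20.28/71.844 = 0.28228 mol → 0.28228 mol Fe, 0.28228 mol O.
SiO2: 54.47/60.083 = 0.90658 mol → 0.90658 mol Si, 1.81316 mol O.
Total oxygen = 2.72118 mol. Normalization factor = 6/2.72118 = 2.20493.
Mg per 6 O = 0.62574 × 2.20493 = 1.380.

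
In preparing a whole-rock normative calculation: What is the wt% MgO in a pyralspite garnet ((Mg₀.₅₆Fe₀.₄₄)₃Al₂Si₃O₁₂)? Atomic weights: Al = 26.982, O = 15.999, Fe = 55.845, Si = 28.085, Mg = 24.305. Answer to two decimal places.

15.22 wt%

M((Mg₀.₅₆Fe₀.₄₄)₃Al₂Si₃O₁₂) = 444.755 g/mol; M(MgO) = 40.304 g/mol.
Moles MgO per formula unit = 1.68 Mg ÷ 1 = 1.6800.
MgO fraction = (1.6800 × 40.304) / 444.755 = 67.711/444.755 = 0.1522.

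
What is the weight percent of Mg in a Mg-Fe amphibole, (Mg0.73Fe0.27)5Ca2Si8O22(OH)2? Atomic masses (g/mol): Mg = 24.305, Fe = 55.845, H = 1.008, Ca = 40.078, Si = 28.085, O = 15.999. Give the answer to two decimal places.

10.38 weight percent

Molar mass of (Mg0.73Fe0.27)5Ca2Si8O22(OH)2: 3.65×24.305 + 1.35×55.845 + 2×40.078 + 8×28.085 + 24×15.999 + 2×1.008 = 854.932 g/mol.
Mass of Mg per formula unit: 3.65 × 24.305 = 88.713 g.
Weight fraction Mg = 88.713 / 854.932 = 0.1038.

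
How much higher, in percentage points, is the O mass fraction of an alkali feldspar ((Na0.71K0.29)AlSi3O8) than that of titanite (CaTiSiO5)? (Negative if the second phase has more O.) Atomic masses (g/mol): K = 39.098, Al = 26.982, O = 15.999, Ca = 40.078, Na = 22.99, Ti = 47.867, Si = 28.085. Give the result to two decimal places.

O in (Na0.71K0.29)AlSi3O8: molar mass 266.890 g/mol; 8×15.999 = 127.992 g → 47.96 wt%.
O in CaTiSiO5: molar mass 196.025 g/mol; 5×15.999 = 79.995 g → 40.81 wt%.
Difference = 47.96 − 40.81 = 7.15 percentage points.

7.15 percentage points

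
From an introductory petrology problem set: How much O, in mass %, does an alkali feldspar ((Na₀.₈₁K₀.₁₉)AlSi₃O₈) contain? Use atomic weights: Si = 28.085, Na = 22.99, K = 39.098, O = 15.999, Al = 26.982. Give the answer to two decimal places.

M((Na₀.₈₁K₀.₁₉)AlSi₃O₈) = 265.280 g/mol.
O contributes 8 × 15.999 = 127.992 g per mole.
127.992/265.280 = 0.4825 → 48.25%.

48.25 mass %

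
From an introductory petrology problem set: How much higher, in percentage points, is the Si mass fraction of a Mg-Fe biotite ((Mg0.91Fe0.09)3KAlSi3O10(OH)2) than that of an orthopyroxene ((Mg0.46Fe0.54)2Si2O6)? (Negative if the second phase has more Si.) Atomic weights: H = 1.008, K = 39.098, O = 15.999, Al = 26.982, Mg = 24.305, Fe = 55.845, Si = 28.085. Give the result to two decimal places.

-4.13 percentage points

First mineral: 84.255 g Si in 425.770 g formula = 19.79 wt% Si.
Second mineral: 56.170 g Si in 234.837 g formula = 23.92 wt% Si.
19.79% − 23.92% gives a difference of -4.13 percentage points.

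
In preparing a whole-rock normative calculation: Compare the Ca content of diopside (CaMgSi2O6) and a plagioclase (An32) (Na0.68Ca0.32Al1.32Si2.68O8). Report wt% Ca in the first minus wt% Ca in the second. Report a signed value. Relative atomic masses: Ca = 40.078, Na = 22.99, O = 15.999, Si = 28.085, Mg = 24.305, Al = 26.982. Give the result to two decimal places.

13.71 percentage points

Ca in CaMgSi2O6: molar mass 216.547 g/mol; 1×40.078 = 40.078 g → 18.51 wt%.
Ca in Na0.68Ca0.32Al1.32Si2.68O8: molar mass 267.334 g/mol; 0.32×40.078 = 12.825 g → 4.80 wt%.
Difference = 18.51 − 4.80 = 13.71 percentage points.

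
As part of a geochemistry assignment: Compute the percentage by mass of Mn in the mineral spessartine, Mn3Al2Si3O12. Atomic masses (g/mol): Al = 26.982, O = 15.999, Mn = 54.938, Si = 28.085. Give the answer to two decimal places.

33.29 wt%

Formula mass = 3·54.938 + 2·26.982 + 3·28.085 + 12·15.999 = 495.021 g/mol, of which 164.814 g is Mn.
So Mn makes up 164.814/495.021 = 0.3329 of the mass, i.e. 33.29%.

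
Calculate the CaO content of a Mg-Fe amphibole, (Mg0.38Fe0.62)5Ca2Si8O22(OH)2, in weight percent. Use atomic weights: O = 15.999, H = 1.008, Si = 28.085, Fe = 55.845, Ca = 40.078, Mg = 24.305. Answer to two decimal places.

12.32 wt%

Formula mass = 910.127 g/mol.
2 Ca → 2.0000 mol CaO per formula unit; M(CaO) = 56.077, so CaO mass = 112.154 g.
112.154/910.127 × 100 = 12.32 wt%.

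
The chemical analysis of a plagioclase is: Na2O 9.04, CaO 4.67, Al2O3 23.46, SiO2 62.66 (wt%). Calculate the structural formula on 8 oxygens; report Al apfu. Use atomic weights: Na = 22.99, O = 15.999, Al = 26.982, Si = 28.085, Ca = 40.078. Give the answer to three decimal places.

Na2O: 9.04/61.979 = 0.14586 mol → 0.29172 mol Na, 0.14586 mol O.
CaO: 4.67/56.077 = 0.08328 mol → 0.08328 mol Ca, 0.08328 mol O.
Al2O3: 23.46/101.961 = 0.23009 mol → 0.46018 mol Al, 0.69027 mol O.
SiO2: 62.66/60.083 = 1.04289 mol → 1.04289 mol Si, 2.08578 mol O.
Total oxygen = 3.00519 mol. Normalization factor = 8/3.00519 = 2.66206.
Al per 8 O = 0.46018 × 2.66206 = 1.225.

1.225 Al apfu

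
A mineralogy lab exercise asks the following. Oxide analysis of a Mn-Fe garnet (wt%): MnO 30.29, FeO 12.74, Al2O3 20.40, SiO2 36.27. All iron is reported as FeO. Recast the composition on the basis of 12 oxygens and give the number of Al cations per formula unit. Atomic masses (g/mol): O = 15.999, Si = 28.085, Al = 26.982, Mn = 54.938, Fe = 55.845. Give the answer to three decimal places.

MnO (M=70.937): mol = 0.42700; Mn = 0.42700, O = 0.42700.
FeO (M=71.844): mol = 0.17733; Fe = 0.17733, O = 0.17733.
Al2O3 (M=101.961): mol = 0.20008; Al = 0.40016, O = 0.60024.
SiO2 (M=60.083): mol = 0.60366; Si = 0.60366, O = 1.20732.
ΣO = 2.41189; factor = 12/ΣO = 4.97535.
Al apfu = 0.40016 × 4.97535 = 1.991.

1.991 Al apfu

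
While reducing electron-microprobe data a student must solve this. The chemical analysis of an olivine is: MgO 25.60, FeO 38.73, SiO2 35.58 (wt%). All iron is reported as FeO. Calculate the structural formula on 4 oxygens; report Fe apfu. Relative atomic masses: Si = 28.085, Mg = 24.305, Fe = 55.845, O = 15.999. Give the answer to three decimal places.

0.914 Fe apfu

MgO: 25.60/40.304 = 0.63517 mol → 0.63517 mol Mg, 0.63517 mol O.
FeO: 38.73/71.844 = 0.53908 mol → 0.53908 mol Fe, 0.53908 mol O.
SiO2: 35.58/60.083 = 0.59218 mol → 0.59218 mol Si, 1.18436 mol O.
Total oxygen = 2.35861 mol. Normalization factor = 4/2.35861 = 1.69591.
Fe per 4 O = 0.53908 × 1.69591 = 0.914.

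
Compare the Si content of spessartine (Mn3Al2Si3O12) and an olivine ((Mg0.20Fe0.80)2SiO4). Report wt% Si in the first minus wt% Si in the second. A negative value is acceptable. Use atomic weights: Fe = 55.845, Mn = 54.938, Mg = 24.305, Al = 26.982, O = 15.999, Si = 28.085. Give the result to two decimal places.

First mineral: 84.255 g Si in 495.021 g formula = 17.02 wt% Si.
Second mineral: 28.085 g Si in 191.155 g formula = 14.69 wt% Si.
17.02% − 14.69% gives a difference of 2.33 percentage points.

2.33 percentage points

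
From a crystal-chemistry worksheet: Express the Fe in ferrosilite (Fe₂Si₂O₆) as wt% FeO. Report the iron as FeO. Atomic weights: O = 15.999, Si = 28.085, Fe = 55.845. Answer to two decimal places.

54.46 wt%

Formula mass = 263.854 g/mol.
2 Fe → 2.0000 mol FeO per formula unit; M(FeO) = 71.844, so FeO mass = 143.688 g.
143.688/263.854 × 100 = 54.46 wt%.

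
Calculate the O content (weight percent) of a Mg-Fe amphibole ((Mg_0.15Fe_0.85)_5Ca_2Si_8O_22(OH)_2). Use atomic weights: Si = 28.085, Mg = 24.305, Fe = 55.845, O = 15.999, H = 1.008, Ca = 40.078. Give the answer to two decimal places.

40.57 weight percent

Formula mass = 0.75·24.305 + 4.25·55.845 + 2·40.078 + 8·28.085 + 24·15.999 + 2·1.008 = 946.398 g/mol, of which 383.976 g is O.
So O makes up 383.976/946.398 = 0.4057 of the mass, i.e. 40.57%.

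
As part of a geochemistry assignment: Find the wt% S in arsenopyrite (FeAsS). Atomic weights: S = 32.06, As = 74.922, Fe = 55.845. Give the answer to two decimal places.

M(FeAsS) = 162.827 g/mol.
S contributes 1 × 32.06 = 32.060 g per mole.
32.060/162.827 = 0.1969 → 19.69%.

19.69 wt%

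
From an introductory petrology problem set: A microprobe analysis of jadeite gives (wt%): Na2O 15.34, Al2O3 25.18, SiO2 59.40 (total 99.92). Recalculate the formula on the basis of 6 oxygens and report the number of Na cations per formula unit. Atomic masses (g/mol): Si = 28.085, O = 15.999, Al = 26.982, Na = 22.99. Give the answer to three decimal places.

15.34 wt% Na2O ÷ 61.979 g/mol = 0.24750 mol, giving 0.49500 Na and 0.24750 O.
25.18 wt% Al2O3 ÷ 101.961 g/mol = 0.24696 mol, giving 0.49392 Al and 0.74088 O.
59.40 wt% SiO2 ÷ 60.083 g/mol = 0.98863 mol, giving 0.98863 Si and 1.97726 O.
Oxygen sums to 2.96564; scaling by 6/2.96564 = 2.02317 puts the formula on 6 O.
Na: 0.49500 × 2.02317 = 1.001 atoms per formula unit.

1.001 Na apfu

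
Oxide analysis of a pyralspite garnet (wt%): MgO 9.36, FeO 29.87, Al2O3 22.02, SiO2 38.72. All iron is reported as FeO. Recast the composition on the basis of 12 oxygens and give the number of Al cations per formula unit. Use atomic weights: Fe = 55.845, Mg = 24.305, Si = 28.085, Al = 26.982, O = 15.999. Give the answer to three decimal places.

2.005 Al apfu

9.36 wt% MgO ÷ 40.304 g/mol = 0.23224 mol, giving 0.23224 Mg and 0.23224 O.
29.87 wt% FeO ÷ 71.844 g/mol = 0.41576 mol, giving 0.41576 Fe and 0.41576 O.
22.02 wt% Al2O3 ÷ 101.961 g/mol = 0.21596 mol, giving 0.43192 Al and 0.64788 O.
38.72 wt% SiO2 ÷ 60.083 g/mol = 0.64444 mol, giving 0.64444 Si and 1.28888 O.
Oxygen sums to 2.58476; scaling by 12/2.58476 = 4.64260 puts the formula on 12 O.
Al: 0.43192 × 4.64260 = 2.005 atoms per formula unit.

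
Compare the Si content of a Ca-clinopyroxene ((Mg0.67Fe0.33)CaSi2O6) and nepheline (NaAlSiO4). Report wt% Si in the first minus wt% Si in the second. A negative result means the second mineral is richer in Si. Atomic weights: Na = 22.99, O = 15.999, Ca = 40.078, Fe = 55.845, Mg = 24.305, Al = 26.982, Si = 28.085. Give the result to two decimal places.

4.98 percentage points

Si in (Mg0.67Fe0.33)CaSi2O6: molar mass 226.955 g/mol; 2×28.085 = 56.170 g → 24.75 wt%.
Si in NaAlSiO4: molar mass 142.053 g/mol; 1×28.085 = 28.085 g → 19.77 wt%.
Difference = 24.75 − 19.77 = 4.98 percentage points.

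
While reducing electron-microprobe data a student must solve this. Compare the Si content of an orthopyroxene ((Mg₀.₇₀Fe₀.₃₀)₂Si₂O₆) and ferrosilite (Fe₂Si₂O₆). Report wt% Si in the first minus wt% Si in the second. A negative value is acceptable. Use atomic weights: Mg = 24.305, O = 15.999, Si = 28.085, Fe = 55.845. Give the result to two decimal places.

M((Mg₀.₇₀Fe₀.₃₀)₂Si₂O₆) = 219.698 g/mol, so wt% Si = 56.170/219.698 × 100 = 25.57%.
M(Fe₂Si₂O₆) = 263.854 g/mol, so wt% Si = 56.170/263.854 × 100 = 21.29%.
25.57 − 21.29 = 4.28 pp.

4.28 percentage points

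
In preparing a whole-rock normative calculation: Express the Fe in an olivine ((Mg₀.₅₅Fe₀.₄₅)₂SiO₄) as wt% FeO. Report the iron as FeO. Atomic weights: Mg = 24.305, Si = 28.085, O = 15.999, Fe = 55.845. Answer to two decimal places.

Molar mass of (Mg₀.₅₅Fe₀.₄₅)₂SiO₄ = 1.10×24.305 + 0.90×55.845 + 1×28.085 + 4×15.999 = 169.077 g/mol.
Each formula unit contains 0.90 Fe, equivalent to 0.90/1 = 0.9000 mol FeO.
M(FeO) = 1×55.845 + 1×15.999 = 71.844 g/mol.
Mass of FeO per formula unit = 0.9000 × 71.844 = 64.660 g.
FeO wt% = 64.660 / 169.077 × 100 = 38.24%.

38.24 wt%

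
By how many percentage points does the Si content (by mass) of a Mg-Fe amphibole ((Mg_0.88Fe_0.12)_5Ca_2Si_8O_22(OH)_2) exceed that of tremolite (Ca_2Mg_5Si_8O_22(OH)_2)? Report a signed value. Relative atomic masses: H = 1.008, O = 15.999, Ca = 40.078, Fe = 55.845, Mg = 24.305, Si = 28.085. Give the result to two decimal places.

M((Mg_0.88Fe_0.12)_5Ca_2Si_8O_22(OH)_2) = 831.277 g/mol, so wt% Si = 224.680/831.277 × 100 = 27.03%.
M(Ca_2Mg_5Si_8O_22(OH)_2) = 812.353 g/mol, so wt% Si = 224.680/812.353 × 100 = 27.66%.
27.03 − 27.66 = -0.63 pp.

-0.63 percentage points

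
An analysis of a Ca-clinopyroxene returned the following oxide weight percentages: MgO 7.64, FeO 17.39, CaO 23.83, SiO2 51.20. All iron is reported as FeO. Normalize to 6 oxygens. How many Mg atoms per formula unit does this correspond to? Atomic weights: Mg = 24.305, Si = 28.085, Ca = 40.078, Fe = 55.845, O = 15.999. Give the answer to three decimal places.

0.444 Mg apfu

MgO: 7.64/40.304 = 0.18956 mol → 0.18956 mol Mg, 0.18956 mol O.
FeO: 17.39/71.844 = 0.24205 mol → 0.24205 mol Fe, 0.24205 mol O.
CaO: 23.83/56.077 = 0.42495 mol → 0.42495 mol Ca, 0.42495 mol O.
SiO2: 51.20/60.083 = 0.85215 mol → 0.85215 mol Si, 1.70430 mol O.
Total oxygen = 2.56086 mol. Normalization factor = 6/2.56086 = 2.34296.
Mg per 6 O = 0.18956 × 2.34296 = 0.444.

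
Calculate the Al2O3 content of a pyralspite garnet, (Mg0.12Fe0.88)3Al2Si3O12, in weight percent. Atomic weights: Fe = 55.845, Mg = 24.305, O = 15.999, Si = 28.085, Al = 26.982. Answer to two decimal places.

20.96 wt%

M((Mg0.12Fe0.88)3Al2Si3O12) = 486.388 g/mol; M(Al2O3) = 101.961 g/mol.
Moles Al2O3 per formula unit = 2 Al ÷ 2 = 1.0000.
Al2O3 fraction = (1.0000 × 101.961) / 486.388 = 101.961/486.388 = 0.2096.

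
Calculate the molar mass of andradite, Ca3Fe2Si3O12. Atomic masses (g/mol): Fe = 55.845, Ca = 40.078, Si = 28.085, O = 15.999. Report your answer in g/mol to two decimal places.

Ca: 3 × 40.078 = 120.2340
Fe: 2 × 55.845 = 111.6900
Si: 3 × 28.085 = 84.2550
O: 12 × 15.999 = 191.9880
Summing the contributions gives the formula mass.

508.17 g/mol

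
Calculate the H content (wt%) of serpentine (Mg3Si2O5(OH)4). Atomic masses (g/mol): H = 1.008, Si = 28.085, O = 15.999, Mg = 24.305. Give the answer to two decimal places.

Formula mass = 3*24.305 + 2*28.085 + 9*15.999 + 4*1.008 = 277.108 g/mol, of which 4.032 g is H.
So H makes up 4.032/277.108 = 0.0146 of the mass, i.e. 1.46%.

1.46 wt%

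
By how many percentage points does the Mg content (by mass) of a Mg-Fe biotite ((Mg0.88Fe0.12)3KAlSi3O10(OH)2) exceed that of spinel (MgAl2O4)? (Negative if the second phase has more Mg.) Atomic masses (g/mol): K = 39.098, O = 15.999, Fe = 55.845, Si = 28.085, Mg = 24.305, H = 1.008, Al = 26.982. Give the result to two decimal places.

Mg in (Mg0.88Fe0.12)3KAlSi3O10(OH)2: molar mass 428.608 g/mol; 2.64×24.305 = 64.165 g → 14.97 wt%.
Mg in MgAl2O4: molar mass 142.265 g/mol; 1×24.305 = 24.305 g → 17.08 wt%.
Difference = 14.97 − 17.08 = -2.11 percentage points.

-2.11 percentage points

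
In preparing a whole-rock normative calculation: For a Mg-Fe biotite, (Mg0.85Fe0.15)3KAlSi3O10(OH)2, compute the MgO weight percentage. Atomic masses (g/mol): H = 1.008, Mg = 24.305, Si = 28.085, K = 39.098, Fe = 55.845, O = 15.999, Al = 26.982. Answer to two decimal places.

M((Mg0.85Fe0.15)3KAlSi3O10(OH)2) = 431.447 g/mol; M(MgO) = 40.304 g/mol.
Moles MgO per formula unit = 2.55 Mg ÷ 1 = 2.5500.
MgO fraction = (2.5500 × 40.304) / 431.447 = 102.775/431.447 = 0.2382.

23.82 wt%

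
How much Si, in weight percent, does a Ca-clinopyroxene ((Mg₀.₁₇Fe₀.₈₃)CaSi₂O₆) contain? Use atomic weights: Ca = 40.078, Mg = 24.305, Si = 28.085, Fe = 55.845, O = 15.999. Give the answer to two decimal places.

23.14 weight percent

Molar mass of (Mg₀.₁₇Fe₀.₈₃)CaSi₂O₆: 0.17×24.305 + 0.83×55.845 + 1×40.078 + 2×28.085 + 6×15.999 = 242.725 g/mol.
Mass of Si per formula unit: 2 × 28.085 = 56.170 g.
Weight fraction Si = 56.170 / 242.725 = 0.2314.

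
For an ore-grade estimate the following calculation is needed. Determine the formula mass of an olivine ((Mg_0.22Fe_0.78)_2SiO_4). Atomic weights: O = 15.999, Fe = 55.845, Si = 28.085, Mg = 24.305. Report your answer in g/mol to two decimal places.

189.89 g/mol

Mg: 0.44 × 24.305 = 10.6942
Fe: 1.56 × 55.845 = 87.1182
Si: 1 × 28.085 = 28.0850
O: 4 × 15.999 = 63.9960
Summing the contributions gives the formula mass.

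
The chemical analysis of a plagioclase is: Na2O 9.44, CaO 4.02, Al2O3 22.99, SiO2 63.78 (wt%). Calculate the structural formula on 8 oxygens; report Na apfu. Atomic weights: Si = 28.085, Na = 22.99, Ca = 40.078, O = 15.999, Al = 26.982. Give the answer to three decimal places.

0.806 Na apfu

Na2O: 9.44/61.979 = 0.15231 mol → 0.30462 mol Na, 0.15231 mol O.
CaO: 4.02/56.077 = 0.07169 mol → 0.07169 mol Ca, 0.07169 mol O.
Al2O3: 22.99/101.961 = 0.22548 mol → 0.45096 mol Al, 0.67644 mol O.
SiO2: 63.78/60.083 = 1.06153 mol → 1.06153 mol Si, 2.12306 mol O.
Total oxygen = 3.02350 mol. Normalization factor = 8/3.02350 = 2.64594.
Na per 8 O = 0.30462 × 2.64594 = 0.806.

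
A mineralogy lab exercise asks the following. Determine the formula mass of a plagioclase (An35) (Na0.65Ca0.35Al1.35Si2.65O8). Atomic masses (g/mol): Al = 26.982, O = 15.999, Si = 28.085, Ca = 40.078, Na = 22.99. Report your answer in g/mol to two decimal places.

267.81 g/mol

The formula mass is the sum 0.65·22.99 + 0.35·40.078 + 1.35·26.982 + 2.65·28.085 + 8·15.999.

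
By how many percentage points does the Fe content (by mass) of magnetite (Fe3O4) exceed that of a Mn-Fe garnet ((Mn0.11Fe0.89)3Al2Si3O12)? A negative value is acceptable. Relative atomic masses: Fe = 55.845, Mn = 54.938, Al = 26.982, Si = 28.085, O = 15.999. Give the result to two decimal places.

42.39 percentage points

Fe in Fe3O4: molar mass 231.531 g/mol; 3×55.845 = 167.535 g → 72.36 wt%.
Fe in (Mn0.11Fe0.89)3Al2Si3O12: molar mass 497.443 g/mol; 2.67×55.845 = 149.106 g → 29.97 wt%.
Difference = 72.36 − 29.97 = 42.39 percentage points.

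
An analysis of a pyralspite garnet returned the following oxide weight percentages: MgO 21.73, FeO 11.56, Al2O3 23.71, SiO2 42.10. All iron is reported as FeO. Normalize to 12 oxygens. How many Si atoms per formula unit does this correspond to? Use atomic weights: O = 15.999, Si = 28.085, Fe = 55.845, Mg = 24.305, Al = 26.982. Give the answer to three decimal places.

MgO (M=40.304): mol = 0.53915; Mg = 0.53915, O = 0.53915.
FeO (M=71.844): mol = 0.16090; Fe = 0.16090, O = 0.16090.
Al2O3 (M=101.961): mol = 0.23254; Al = 0.46508, O = 0.69762.
SiO2 (M=60.083): mol = 0.70070; Si = 0.70070, O = 1.40140.
ΣO = 2.79907; factor = 12/ΣO = 4.28714.
Si apfu = 0.70070 × 4.28714 = 3.004.

3.004 Si apfu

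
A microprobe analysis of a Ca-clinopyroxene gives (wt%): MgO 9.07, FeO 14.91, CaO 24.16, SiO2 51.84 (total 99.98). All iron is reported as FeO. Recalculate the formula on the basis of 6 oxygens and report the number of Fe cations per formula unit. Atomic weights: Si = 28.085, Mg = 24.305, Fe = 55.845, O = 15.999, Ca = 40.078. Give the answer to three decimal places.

MgO: 9.07/40.304 = 0.22504 mol → 0.22504 mol Mg, 0.22504 mol O.
FeO: 14.91/71.844 = 0.20753 mol → 0.20753 mol Fe, 0.20753 mol O.
CaO: 24.16/56.077 = 0.43084 mol → 0.43084 mol Ca, 0.43084 mol O.
SiO2: 51.84/60.083 = 0.86281 mol → 0.86281 mol Si, 1.72562 mol O.
Total oxygen = 2.58903 mol. Normalization factor = 6/2.58903 = 2.31747.
Fe per 6 O = 0.20753 × 2.31747 = 0.481.

0.481 Fe apfu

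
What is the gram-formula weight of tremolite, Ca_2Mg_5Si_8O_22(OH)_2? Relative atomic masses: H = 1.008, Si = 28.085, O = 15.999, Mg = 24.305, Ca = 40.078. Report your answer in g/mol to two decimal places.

812.35 g/mol

M = 2(40.078) + 5(24.305) + 8(28.085) + 24(15.999) + 2(1.008)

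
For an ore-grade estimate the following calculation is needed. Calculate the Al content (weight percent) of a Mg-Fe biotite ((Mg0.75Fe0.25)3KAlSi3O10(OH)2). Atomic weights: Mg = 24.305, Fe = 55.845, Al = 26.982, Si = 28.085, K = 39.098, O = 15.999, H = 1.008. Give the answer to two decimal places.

6.12 weight percent

Molar mass of (Mg0.75Fe0.25)3KAlSi3O10(OH)2: 2.25·24.305 + 0.75·55.845 + 1·39.098 + 1·26.982 + 3·28.085 + 12·15.999 + 2·1.008 = 440.909 g/mol.
Mass of Al per formula unit: 1 × 26.982 = 26.982 g.
Weight fraction Al = 26.982 / 440.909 = 0.0612.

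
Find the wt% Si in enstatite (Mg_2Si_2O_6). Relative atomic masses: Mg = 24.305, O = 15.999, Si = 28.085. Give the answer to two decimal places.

27.98 mass %

M(Mg_2Si_2O_6) = 200.774 g/mol.
Si contributes 2 × 28.085 = 56.170 g per mole.
56.170/200.774 = 0.2798 → 27.98%.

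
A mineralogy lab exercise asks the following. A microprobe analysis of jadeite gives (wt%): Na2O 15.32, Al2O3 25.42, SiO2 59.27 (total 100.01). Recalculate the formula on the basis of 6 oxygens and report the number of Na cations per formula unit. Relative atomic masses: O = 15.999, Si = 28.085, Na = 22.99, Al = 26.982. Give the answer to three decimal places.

15.32 wt% Na2O ÷ 61.979 g/mol = 0.24718 mol, giving 0.49436 Na and 0.24718 O.
25.42 wt% Al2O3 ÷ 101.961 g/mol = 0.24931 mol, giving 0.49862 Al and 0.74793 O.
59.27 wt% SiO2 ÷ 60.083 g/mol = 0.98647 mol, giving 0.98647 Si and 1.97294 O.
Oxygen sums to 2.96805; scaling by 6/2.96805 = 2.02153 puts the formula on 6 O.
Na: 0.49436 × 2.02153 = 0.999 atoms per formula unit.

0.999 Na apfu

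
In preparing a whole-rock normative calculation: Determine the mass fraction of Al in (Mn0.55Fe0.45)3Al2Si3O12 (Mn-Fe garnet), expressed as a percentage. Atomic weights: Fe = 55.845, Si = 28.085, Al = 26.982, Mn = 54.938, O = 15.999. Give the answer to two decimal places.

Molar mass of (Mn0.55Fe0.45)3Al2Si3O12: 1.65*54.938 + 1.35*55.845 + 2*26.982 + 3*28.085 + 12*15.999 = 496.245 g/mol.
Mass of Al per formula unit: 2 × 26.982 = 53.964 g.
Weight fraction Al = 53.964 / 496.245 = 0.1087.

10.87 mass %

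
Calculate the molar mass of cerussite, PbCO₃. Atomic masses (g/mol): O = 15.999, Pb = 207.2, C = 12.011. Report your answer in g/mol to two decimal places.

The formula mass is the sum 1(207.2) + 1(12.011) + 3(15.999).

267.21 g/mol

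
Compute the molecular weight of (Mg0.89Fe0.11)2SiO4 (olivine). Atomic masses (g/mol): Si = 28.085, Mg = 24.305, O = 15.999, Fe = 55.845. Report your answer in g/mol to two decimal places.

M = 1.78×24.305 + 0.22×55.845 + 1×28.085 + 4×15.999

147.63 g/mol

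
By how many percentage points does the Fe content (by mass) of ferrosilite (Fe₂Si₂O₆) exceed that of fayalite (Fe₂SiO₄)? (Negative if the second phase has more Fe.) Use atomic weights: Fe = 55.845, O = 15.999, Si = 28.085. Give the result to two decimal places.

First mineral: 111.690 g Fe in 263.854 g formula = 42.33 wt% Fe.
Second mineral: 111.690 g Fe in 203.771 g formula = 54.81 wt% Fe.
42.33% − 54.81% gives a difference of -12.48 percentage points.

-12.48 percentage points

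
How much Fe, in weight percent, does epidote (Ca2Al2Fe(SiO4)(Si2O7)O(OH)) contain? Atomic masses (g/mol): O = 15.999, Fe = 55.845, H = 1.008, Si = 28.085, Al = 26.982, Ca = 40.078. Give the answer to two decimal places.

11.56 weight percent

M(Ca2Al2Fe(SiO4)(Si2O7)O(OH)) = 483.215 g/mol.
Fe contributes 1 × 55.845 = 55.845 g per mole.
55.845/483.215 = 0.1156 → 11.56%.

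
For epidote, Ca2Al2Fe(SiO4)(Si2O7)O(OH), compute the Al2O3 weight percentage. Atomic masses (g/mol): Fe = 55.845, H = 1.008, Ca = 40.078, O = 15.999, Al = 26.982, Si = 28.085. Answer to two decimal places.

21.10 wt%

M(Ca2Al2Fe(SiO4)(Si2O7)O(OH)) = 483.215 g/mol; M(Al2O3) = 101.961 g/mol.
Moles Al2O3 per formula unit = 2 Al ÷ 2 = 1.0000.
Al2O3 fraction = (1.0000 × 101.961) / 483.215 = 101.961/483.215 = 0.2110.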